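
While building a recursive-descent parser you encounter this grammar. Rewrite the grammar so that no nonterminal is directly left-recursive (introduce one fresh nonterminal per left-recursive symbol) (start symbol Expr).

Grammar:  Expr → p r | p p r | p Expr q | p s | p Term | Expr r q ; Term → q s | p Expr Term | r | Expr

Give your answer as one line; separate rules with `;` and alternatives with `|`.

Expr → p r Expr1 | p p r Expr1 | p Expr q Expr1 | p s Expr1 | p Term Expr1; Term → q s | p Expr Term | r | Expr; Expr1 → r q Expr1 | ε

Directly left-recursive nonterminal: Expr.
For Expr: α = {r q}, β = {p r, p p r, p Expr q, p s, p Term}. Rewrite as Expr → β Expr1 and Expr1 → α Expr1 | ε.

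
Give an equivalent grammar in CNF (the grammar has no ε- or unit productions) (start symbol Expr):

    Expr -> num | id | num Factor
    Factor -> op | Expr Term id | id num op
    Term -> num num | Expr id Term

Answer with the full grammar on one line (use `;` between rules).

Expr -> num | id | X1 Factor; Factor -> op | Expr Y1 | X2 Y2; Term -> X1 X1 | Expr Y3; X1 -> num; X2 -> id; X3 -> op; Y1 -> Term X2; Y2 -> X1 X3; Y3 -> X2 Term

Introduce a nonterminal for each terminal appearing in a rule of length ≥ 2: X1 → num, X2 → id, X3 → op.
Binarize each right-hand side of length ≥ 3 by chaining fresh nonterminals (Y1, Y2, …): affected rules were Factor → Expr Term X2; Factor → X2 X1 X3; Term → Expr X2 Term.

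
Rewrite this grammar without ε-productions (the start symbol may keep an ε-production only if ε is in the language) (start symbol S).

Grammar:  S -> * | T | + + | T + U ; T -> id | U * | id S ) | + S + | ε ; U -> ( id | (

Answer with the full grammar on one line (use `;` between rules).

Nullable nonterminals: {S, T}.
ε ∈ L(G) since S is nullable, so keep S → ε.
Expand every rule over subsets of its nullable positions: S → T + U gives T + U | + U. T → id S ) gives id S ) | id ). T → + S + gives + S + | + +.

S -> * | T | + + | T + U | + U | ε; T -> id | U * | id S ) | id ) | + S + | + +; U -> ( id | (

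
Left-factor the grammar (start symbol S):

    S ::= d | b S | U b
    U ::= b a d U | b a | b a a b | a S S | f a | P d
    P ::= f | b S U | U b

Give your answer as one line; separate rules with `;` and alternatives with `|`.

U has alternatives sharing prefix 'b a': factor to U → b a U' with U' → d U | ε | a b.

S ::= d | b S | U b; U ::= a S S | f a | P d | b a U'; P ::= f | b S U | U b; U' ::= d U | ε | a b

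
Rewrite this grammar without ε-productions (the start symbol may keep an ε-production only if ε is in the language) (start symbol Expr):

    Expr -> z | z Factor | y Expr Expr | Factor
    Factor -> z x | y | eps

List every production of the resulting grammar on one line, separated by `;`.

Nullable set = {Expr, Factor}.
ε ∈ L(G) since Expr is nullable, so keep Expr → ε.
For each production, add variants omitting each subset of nullable occurrences: Expr → y Expr Expr gives y Expr Expr | y Expr | y.

Expr -> z | z Factor | y Expr Expr | y Expr | y | Factor | eps; Factor -> z x | y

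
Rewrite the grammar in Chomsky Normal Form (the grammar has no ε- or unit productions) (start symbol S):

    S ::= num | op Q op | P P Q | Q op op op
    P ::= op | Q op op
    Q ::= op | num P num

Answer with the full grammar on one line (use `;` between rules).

Introduce a nonterminal for each terminal appearing in a rule of length ≥ 2: X1 → op, X2 → num.
Binarize each right-hand side of length ≥ 3 by chaining fresh nonterminals (Y1, Y2, …): affected rules were S → X1 Q X1; S → P P Q; S → Q X1 X1 X1; P → Q X1 X1.

S ::= num | X1 Y1 | P Y2 | Q Y3; P ::= op | Q Y5; Q ::= op | X2 Y6; X1 ::= op; X2 ::= num; Y1 ::= Q X1; Y2 ::= P Q; Y3 ::= X1 Y4; Y4 ::= X1 X1; Y5 ::= X1 X1; Y6 ::= P X2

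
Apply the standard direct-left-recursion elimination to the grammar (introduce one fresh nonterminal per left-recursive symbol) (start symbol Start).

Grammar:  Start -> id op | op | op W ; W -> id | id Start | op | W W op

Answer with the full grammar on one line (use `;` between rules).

W is directly left-recursive.
For W: α = {W op}, β = {id, id Start, op}. Rewrite as W → β W1 and W1 → α W1 | ε.

Start -> id op | op | op W; W -> id W1 | id Start W1 | op W1; W1 -> W op W1 | epsilon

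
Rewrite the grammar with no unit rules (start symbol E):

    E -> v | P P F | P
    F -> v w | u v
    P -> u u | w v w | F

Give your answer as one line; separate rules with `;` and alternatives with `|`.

E -> v | P P F | u u | w v w | v w | u v; F -> v w | u v; P -> v w | u v | u u | w v w

Unit pairs: E ⇒* {F, P}; P ⇒* {F}.
Replace each nonterminal's rules with the union of the non-unit rules of every nonterminal it unit-derives.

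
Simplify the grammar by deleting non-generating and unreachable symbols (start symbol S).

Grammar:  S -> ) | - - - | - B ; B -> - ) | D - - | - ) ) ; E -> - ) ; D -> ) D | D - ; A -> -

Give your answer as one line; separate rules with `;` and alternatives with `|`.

Generating nonterminals: {A, B, E, S}.
Reachable from S after that: {B, S}.
Removed useless symbols: {A, D, E} and every production mentioning them.

S -> ) | - - - | - B; B -> - ) | - ) )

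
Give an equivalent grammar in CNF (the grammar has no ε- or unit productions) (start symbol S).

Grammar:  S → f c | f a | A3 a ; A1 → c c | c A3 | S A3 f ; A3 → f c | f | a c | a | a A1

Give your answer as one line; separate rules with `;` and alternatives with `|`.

Introduce a nonterminal for each terminal appearing in a rule of length ≥ 2: X1 → f, X2 → c, X3 → a.
Binarize each right-hand side of length ≥ 3 by chaining fresh nonterminals (Y1, Y2, …): affected rules were A1 → S A3 X1.

S → X1 X2 | X1 X3 | A3 X3; A1 → X2 X2 | X2 A3 | S Y1; A3 → X1 X2 | f | X3 X2 | a | X3 A1; X1 → f; X2 → c; X3 → a; Y1 → A3 X1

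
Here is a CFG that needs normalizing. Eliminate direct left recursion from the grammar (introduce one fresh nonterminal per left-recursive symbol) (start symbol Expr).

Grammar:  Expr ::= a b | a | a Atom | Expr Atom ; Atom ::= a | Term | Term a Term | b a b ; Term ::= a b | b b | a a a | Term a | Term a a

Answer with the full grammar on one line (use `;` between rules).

Left recursion appears on Expr, Term.
For Expr: α = {Atom}, β = {a b, a, a Atom}. Rewrite as Expr → β Expr1 and Expr1 → α Expr1 | ε.
For Term: α = {a, a a}, β = {a b, b b, a a a}. Rewrite as Term → β Term1 and Term1 → α Term1 | ε.

Expr ::= a b Expr1 | a Expr1 | a Atom Expr1; Atom ::= a | Term | Term a Term | b a b; Term ::= a b Term1 | b b Term1 | a a a Term1; Expr1 ::= Atom Expr1 | epsilon; Term1 ::= a Term1 | a a Term1 | epsilon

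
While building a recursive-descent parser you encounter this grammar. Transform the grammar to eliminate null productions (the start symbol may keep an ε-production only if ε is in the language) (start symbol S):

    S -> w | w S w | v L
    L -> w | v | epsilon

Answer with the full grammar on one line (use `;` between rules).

S -> w | w S w | v L | v; L -> w | v

Nullable nonterminals: {L}.
ε ∉ L(G), so no ε-production is kept.
For each production, add variants omitting each subset of nullable occurrences: S → v L gives v L | v.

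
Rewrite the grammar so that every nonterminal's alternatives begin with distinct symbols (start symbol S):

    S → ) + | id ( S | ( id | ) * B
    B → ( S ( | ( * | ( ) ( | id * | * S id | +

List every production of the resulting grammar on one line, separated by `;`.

S has alternatives sharing prefix ')': factor to S → ) S' with S' → + | * B.
B has alternatives sharing prefix '(': factor to B → ( B' with B' → S ( | * | ) (.

S → id ( S | ( id | ) S'; B → id * | * S id | + | ( B'; S' → + | * B; B' → S ( | * | ) (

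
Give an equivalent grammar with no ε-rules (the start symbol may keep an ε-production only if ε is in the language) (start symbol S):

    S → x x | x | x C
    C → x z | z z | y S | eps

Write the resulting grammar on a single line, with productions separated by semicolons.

S → x x | x | x C; C → x z | z z | y S

Nullable nonterminals: {C}.
ε ∉ L(G), so no ε-production is kept.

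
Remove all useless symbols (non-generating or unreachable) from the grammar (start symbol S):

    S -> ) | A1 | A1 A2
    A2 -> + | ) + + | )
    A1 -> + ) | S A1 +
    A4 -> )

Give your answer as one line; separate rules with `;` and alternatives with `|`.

Generating nonterminals: {A1, A2, A4, S}.
Reachable from S after that: {A1, A2, S}.
Removed useless symbols: {A4} and every production mentioning them.

S -> ) | A1 | A1 A2; A2 -> + | ) + + | ); A1 -> + ) | S A1 +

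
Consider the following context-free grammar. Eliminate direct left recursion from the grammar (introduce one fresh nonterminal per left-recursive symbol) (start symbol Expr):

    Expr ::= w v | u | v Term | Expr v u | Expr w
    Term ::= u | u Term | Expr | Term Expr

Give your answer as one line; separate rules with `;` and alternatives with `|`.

Directly left-recursive nonterminals: Expr, Term.
For Expr: α = {v u, w}, β = {w v, u, v Term}. Rewrite as Expr → β Expr1 and Expr1 → α Expr1 | ε.
For Term: α = {Expr}, β = {u, u Term, Expr}. Rewrite as Term → β Term1 and Term1 → α Term1 | ε.

Expr ::= w v Expr1 | u Expr1 | v Term Expr1; Term ::= u Term1 | u Term Term1 | Expr Term1; Expr1 ::= v u Expr1 | w Expr1 | ε; Term1 ::= Expr Term1 | ε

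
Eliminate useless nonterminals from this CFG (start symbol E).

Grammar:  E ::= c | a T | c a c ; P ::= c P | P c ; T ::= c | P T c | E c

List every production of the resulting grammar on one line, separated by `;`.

Generating nonterminals: {E, T}.
Reachable from E after that: {E, T}.
Removed useless symbols: {P} and every production mentioning them.

E ::= c | a T | c a c; T ::= c | E c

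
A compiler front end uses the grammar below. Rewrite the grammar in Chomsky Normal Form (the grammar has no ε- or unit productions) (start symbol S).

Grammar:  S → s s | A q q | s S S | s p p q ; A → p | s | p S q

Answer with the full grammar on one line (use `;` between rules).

S → X1 X1 | A Y1 | X1 Y2 | X1 Y3; A → p | s | X3 Y5; X1 → s; X2 → q; X3 → p; Y1 → X2 X2; Y2 → S S; Y3 → X3 Y4; Y4 → X3 X2; Y5 → S X2

Introduce a nonterminal for each terminal appearing in a rule of length ≥ 2: X1 → s, X2 → q, X3 → p.
Binarize each right-hand side of length ≥ 3 by chaining fresh nonterminals (Y1, Y2, …): affected rules were S → A X2 X2; S → X1 S S; S → X1 X3 X3 X2; A → X3 S X2.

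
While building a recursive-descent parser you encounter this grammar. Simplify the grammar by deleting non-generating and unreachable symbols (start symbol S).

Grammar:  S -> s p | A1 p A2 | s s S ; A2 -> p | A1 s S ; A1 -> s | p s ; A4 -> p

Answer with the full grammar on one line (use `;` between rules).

Generating nonterminals: {A1, A2, A4, S}.
Reachable from S after that: {A1, A2, S}.
Removed useless symbols: {A4} and every production mentioning them.

S -> s p | A1 p A2 | s s S; A2 -> p | A1 s S; A1 -> s | p s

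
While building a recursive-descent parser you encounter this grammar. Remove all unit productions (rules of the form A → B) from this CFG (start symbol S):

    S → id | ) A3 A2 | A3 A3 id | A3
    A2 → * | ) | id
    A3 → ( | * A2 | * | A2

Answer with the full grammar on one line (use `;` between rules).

S → * | ) | id | ) A3 A2 | A3 A3 id | ( | * A2; A2 → * | ) | id; A3 → * | ) | id | ( | * A2

Unit pairs: A3 ⇒* {A2}; S ⇒* {A2, A3}.
Replace each nonterminal's rules with the union of the non-unit rules of every nonterminal it unit-derives.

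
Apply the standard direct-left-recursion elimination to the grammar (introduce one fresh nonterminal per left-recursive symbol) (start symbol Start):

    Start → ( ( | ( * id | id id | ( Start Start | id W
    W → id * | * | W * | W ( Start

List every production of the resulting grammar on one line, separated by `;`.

Start → ( ( | ( * id | id id | ( Start Start | id W; W → id * W1 | * W1; W1 → * W1 | ( Start W1 | ε

Directly left-recursive nonterminal: W.
For W: α = {*, ( Start}, β = {id *, *}. Rewrite as W → β W1 and W1 → α W1 | ε.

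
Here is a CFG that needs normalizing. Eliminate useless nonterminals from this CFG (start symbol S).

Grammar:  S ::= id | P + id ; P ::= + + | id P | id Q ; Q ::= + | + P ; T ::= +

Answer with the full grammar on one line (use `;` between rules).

S ::= id | P + id; P ::= + + | id P | id Q; Q ::= + | + P

Generating nonterminals: {P, Q, S, T}.
Reachable from S after that: {P, Q, S}.
Removed useless symbols: {T} and every production mentioning them.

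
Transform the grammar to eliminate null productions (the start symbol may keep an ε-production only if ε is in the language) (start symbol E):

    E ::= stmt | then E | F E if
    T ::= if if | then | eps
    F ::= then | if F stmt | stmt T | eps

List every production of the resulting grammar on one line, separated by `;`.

E ::= stmt | then E | F E if | E if; T ::= if if | then; F ::= then | if F stmt | if stmt | stmt T | stmt

The nullable symbols are {F, T}.
ε ∉ L(G), so no ε-production is kept.
For each production, add variants omitting each subset of nullable occurrences: E → F E if gives F E if | E if. F → if F stmt gives if F stmt | if stmt. F → stmt T gives stmt T | stmt.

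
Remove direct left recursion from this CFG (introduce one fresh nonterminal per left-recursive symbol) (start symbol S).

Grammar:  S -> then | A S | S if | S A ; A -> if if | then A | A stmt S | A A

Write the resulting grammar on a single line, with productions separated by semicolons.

S, A are directly left-recursive.
For S: α = {if, A}, β = {then, A S}. Rewrite as S → β S' and S' → α S' | ε.
For A: α = {stmt S, A}, β = {if if, then A}. Rewrite as A → β A' and A' → α A' | ε.

S -> then S' | A S S'; A -> if if A' | then A A'; S' -> if S' | A S' | ε; A' -> stmt S A' | A A' | ε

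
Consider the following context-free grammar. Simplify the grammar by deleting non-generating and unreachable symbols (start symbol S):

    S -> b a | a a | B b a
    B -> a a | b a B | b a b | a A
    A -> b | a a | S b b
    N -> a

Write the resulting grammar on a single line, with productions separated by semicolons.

Generating nonterminals: {A, B, N, S}.
Reachable from S after that: {A, B, S}.
Removed useless symbols: {N} and every production mentioning them.

S -> b a | a a | B b a; B -> a a | b a B | b a b | a A; A -> b | a a | S b b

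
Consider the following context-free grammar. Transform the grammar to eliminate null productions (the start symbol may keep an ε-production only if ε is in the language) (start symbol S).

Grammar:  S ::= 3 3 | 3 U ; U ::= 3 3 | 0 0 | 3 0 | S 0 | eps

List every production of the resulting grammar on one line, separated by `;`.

The nullable symbols are {U}.
ε ∉ L(G), so no ε-production is kept.
Add the nullable-subset variants: S → 3 U gives 3 U | 3.

S ::= 3 3 | 3 U | 3; U ::= 3 3 | 0 0 | 3 0 | S 0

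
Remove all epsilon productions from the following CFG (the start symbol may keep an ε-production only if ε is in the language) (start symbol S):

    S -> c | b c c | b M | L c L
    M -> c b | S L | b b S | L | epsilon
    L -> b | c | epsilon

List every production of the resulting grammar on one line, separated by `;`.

Nullable nonterminals: {L, M}.
ε ∉ L(G), so no ε-production is kept.
Add the nullable-subset variants: S → b M gives b M | b. S → L c L gives L c L | L c | c L. M → S L gives S L | S.

S -> c | b c c | b M | b | L c L | L c | c L; M -> c b | S L | S | b b S | L; L -> b | c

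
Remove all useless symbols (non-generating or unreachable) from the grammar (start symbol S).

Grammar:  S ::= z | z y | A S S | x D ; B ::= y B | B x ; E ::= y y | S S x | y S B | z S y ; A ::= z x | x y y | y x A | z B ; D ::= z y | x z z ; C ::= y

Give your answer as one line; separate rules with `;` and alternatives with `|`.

Generating nonterminals: {A, C, D, E, S}.
Reachable from S after that: {A, D, S}.
Removed useless symbols: {B, C, E} and every production mentioning them.

S ::= z | z y | A S S | x D; A ::= z x | x y y | y x A; D ::= z y | x z z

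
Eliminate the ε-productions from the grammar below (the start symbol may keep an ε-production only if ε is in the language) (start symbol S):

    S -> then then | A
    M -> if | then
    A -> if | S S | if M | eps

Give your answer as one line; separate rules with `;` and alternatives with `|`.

Nullable nonterminals: {A, S}.
ε ∈ L(G) since S is nullable, so keep S → ε.
Add the nullable-subset variants: A → S S gives S S | S.

S -> then then | A | ε; M -> if | then; A -> if | S S | S | if M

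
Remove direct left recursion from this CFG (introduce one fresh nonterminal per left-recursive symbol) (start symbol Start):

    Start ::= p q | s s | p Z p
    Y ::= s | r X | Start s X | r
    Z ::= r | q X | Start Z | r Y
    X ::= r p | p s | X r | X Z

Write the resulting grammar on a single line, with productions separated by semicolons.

Directly left-recursive nonterminal: X.
For X: α = {r, Z}, β = {r p, p s}. Rewrite as X → β X1 and X1 → α X1 | ε.

Start ::= p q | s s | p Z p; Y ::= s | r X | Start s X | r; Z ::= r | q X | Start Z | r Y; X ::= r p X1 | p s X1; X1 ::= r X1 | Z X1 | ε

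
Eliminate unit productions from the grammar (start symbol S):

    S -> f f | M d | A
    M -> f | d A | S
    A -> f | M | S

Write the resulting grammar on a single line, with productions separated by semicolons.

S -> f f | M d | f | d A; M -> f | f f | M d | d A; A -> f f | M d | f | d A

Unit pairs: A ⇒* {M, S}; M ⇒* {A, S}; S ⇒* {A, M}.
For each unit pair (A, B), copy every non-unit production of B to A, then drop all unit productions.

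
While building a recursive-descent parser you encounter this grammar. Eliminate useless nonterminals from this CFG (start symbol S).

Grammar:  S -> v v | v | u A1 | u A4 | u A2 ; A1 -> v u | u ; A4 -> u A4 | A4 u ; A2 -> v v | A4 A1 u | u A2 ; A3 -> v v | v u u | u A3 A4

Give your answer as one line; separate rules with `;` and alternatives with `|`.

Generating nonterminals: {A1, A2, A3, S}.
Reachable from S after that: {A1, A2, S}.
Removed useless symbols: {A3, A4} and every production mentioning them.

S -> v v | v | u A1 | u A2; A1 -> v u | u; A2 -> v v | u A2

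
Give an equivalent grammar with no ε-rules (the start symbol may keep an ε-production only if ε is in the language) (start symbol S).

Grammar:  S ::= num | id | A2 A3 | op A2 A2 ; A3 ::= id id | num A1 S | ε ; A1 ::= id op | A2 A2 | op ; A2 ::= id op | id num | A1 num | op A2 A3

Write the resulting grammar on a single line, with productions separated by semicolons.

S ::= num | id | A2 A3 | A2 | op A2 A2; A3 ::= id id | num A1 S; A1 ::= id op | A2 A2 | op; A2 ::= id op | id num | A1 num | op A2 A3 | op A2

The nullable symbols are {A3}.
ε ∉ L(G), so no ε-production is kept.
Expand every rule over subsets of its nullable positions: S → A2 A3 gives A2 A3 | A2. A2 → op A2 A3 gives op A2 A3 | op A2.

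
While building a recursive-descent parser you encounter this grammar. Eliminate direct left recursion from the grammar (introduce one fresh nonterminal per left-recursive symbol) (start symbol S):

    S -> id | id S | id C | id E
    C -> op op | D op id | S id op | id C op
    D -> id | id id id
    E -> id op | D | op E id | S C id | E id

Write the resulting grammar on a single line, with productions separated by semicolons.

Directly left-recursive nonterminal: E.
For E: α = {id}, β = {id op, D, op E id, S C id}. Rewrite as E → β E' and E' → α E' | ε.

S -> id | id S | id C | id E; C -> op op | D op id | S id op | id C op; D -> id | id id id; E -> id op E' | D E' | op E id E' | S C id E'; E' -> id E' | ε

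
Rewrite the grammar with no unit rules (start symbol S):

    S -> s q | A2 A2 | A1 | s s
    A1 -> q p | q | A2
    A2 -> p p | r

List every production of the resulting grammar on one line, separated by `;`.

S -> p p | r | q p | q | s q | A2 A2 | s s; A1 -> p p | r | q p | q; A2 -> p p | r

Unit pairs: A1 ⇒* {A2}; S ⇒* {A1, A2}.
For every A with A ⇒* B via unit rules, add B's non-unit alternatives to A; then delete every rule of the form X → Y.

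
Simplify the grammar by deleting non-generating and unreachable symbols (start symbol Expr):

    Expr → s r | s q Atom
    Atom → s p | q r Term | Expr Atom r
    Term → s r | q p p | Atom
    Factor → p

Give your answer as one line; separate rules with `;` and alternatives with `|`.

Expr → s r | s q Atom; Atom → s p | q r Term | Expr Atom r; Term → s r | q p p | Atom

Generating nonterminals: {Atom, Expr, Factor, Term}.
Reachable from Expr after that: {Atom, Expr, Term}.
Removed useless symbols: {Factor} and every production mentioning them.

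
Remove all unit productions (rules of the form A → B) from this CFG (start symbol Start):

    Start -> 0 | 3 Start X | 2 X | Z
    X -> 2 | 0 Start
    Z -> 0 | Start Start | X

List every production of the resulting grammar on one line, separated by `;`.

Start -> 0 | Start Start | 3 Start X | 2 X | 2 | 0 Start; X -> 2 | 0 Start; Z -> 0 | Start Start | 2 | 0 Start

Unit pairs: Start ⇒* {X, Z}; Z ⇒* {X}.
For every A with A ⇒* B via unit rules, add B's non-unit alternatives to A; then delete every rule of the form X → Y.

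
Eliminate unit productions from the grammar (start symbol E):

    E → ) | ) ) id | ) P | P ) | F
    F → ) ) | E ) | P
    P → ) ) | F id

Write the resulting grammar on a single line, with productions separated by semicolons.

Unit pairs: E ⇒* {F, P}; F ⇒* {P}.
Replace each nonterminal's rules with the union of the non-unit rules of every nonterminal it unit-derives.

E → ) | ) ) id | ) P | P ) | ) ) | E ) | F id; F → ) ) | E ) | F id; P → ) ) | F id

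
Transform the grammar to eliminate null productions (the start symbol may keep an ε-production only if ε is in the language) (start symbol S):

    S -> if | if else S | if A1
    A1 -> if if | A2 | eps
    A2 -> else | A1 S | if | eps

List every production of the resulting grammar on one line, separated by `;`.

The nullable symbols are {A1, A2}.
ε ∉ L(G), so no ε-production is kept.
Add the nullable-subset variants: A2 → A1 S gives A1 S | S.

S -> if | if else S | if A1; A1 -> if if | A2; A2 -> else | A1 S | S | if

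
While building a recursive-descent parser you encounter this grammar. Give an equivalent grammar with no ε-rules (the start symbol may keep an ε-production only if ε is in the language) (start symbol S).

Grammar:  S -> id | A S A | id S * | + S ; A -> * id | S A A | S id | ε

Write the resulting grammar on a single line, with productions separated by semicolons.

S -> id | A S A | A S | S A | id S * | + S; A -> * id | S A A | S A | S | S id

Nullable set = {A}.
ε ∉ L(G), so no ε-production is kept.
For each production, add variants omitting each subset of nullable occurrences: S → A S A gives A S A | A S | S A. A → S A A gives S A A | S A | S.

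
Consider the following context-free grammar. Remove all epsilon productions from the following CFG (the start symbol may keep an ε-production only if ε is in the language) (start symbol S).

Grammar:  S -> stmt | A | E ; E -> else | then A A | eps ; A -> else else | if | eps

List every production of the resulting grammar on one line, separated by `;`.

Nullable nonterminals: {A, E, S}.
ε ∈ L(G) since S is nullable, so keep S → ε.
For each production, add variants omitting each subset of nullable occurrences: E → then A A gives then A A | then A | then.

S -> stmt | A | E | ε; E -> else | then A A | then A | then; A -> else else | if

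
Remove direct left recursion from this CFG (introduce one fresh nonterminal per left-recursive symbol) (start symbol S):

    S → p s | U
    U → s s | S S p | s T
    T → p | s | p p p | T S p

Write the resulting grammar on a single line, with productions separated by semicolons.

Directly left-recursive nonterminal: T.
For T: α = {S p}, β = {p, s, p p p}. Rewrite as T → β T' and T' → α T' | ε.

S → p s | U; U → s s | S S p | s T; T → p T' | s T' | p p p T'; T' → S p T' | epsilon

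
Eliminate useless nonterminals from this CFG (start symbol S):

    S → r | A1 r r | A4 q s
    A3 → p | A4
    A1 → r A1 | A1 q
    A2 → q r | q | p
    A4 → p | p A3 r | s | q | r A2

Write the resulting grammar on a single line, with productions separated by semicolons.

Generating nonterminals: {A2, A3, A4, S}.
Reachable from S after that: {A2, A3, A4, S}.
Removed useless symbols: {A1} and every production mentioning them.

S → r | A4 q s; A3 → p | A4; A2 → q r | q | p; A4 → p | p A3 r | s | q | r A2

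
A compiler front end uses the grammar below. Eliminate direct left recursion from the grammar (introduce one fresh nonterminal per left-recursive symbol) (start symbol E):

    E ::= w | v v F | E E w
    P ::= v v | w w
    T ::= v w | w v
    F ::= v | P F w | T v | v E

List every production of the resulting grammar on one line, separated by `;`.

E is directly left-recursive.
For E: α = {E w}, β = {w, v v F}. Rewrite as E → β E' and E' → α E' | ε.

E ::= w E' | v v F E'; P ::= v v | w w; T ::= v w | w v; F ::= v | P F w | T v | v E; E' ::= E w E' | ε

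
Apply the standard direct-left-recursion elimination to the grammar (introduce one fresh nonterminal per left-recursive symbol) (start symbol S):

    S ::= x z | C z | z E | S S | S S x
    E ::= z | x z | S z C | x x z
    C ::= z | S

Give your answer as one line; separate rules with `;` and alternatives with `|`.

S ::= x z S' | C z S' | z E S'; E ::= z | x z | S z C | x x z; C ::= z | S; S' ::= S S' | S x S' | ε

Directly left-recursive nonterminal: S.
For S: α = {S, S x}, β = {x z, C z, z E}. Rewrite as S → β S' and S' → α S' | ε.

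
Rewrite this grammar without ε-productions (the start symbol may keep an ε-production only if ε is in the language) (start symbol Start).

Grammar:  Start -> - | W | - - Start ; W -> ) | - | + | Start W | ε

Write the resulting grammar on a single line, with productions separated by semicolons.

Start -> - | W | - - Start | - - | ε; W -> ) | - | + | Start W | Start

Nullable set = {Start, W}.
ε ∈ L(G) since Start is nullable, so keep Start → ε.
Expand every rule over subsets of its nullable positions: Start → - - Start gives - - Start | - -. W → Start W gives Start W | Start.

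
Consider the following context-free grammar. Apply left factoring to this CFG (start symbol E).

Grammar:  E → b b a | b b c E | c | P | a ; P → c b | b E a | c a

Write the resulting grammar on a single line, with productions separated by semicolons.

E has alternatives sharing prefix 'b b': factor to E → b b E' with E' → a | c E.
P has alternatives sharing prefix 'c': factor to P → c P' with P' → b | a.

E → c | P | a | b b E'; P → b E a | c P'; E' → a | c E; P' → b | a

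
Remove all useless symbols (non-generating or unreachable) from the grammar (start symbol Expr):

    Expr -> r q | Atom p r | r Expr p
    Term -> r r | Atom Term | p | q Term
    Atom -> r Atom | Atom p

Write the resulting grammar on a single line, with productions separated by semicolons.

Generating nonterminals: {Expr, Term}.
Reachable from Expr after that: {Expr}.
Removed useless symbols: {Atom, Term} and every production mentioning them.

Expr -> r q | r Expr p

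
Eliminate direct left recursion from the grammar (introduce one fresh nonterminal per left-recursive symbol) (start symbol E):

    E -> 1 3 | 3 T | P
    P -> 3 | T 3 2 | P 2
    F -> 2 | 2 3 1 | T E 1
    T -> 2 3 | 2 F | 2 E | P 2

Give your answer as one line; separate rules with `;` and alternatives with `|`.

E -> 1 3 | 3 T | P; P -> 3 P' | T 3 2 P'; F -> 2 | 2 3 1 | T E 1; T -> 2 3 | 2 F | 2 E | P 2; P' -> 2 P' | epsilon

P is directly left-recursive.
For P: α = {2}, β = {3, T 3 2}. Rewrite as P → β P' and P' → α P' | ε.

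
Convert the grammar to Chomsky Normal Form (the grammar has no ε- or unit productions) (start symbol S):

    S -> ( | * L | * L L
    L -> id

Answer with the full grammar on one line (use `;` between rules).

S -> ( | X1 L | X1 Y1; L -> id; X1 -> *; Y1 -> L L

Introduce a nonterminal for each terminal appearing in a rule of length ≥ 2: X1 → *.
Binarize each right-hand side of length ≥ 3 by chaining fresh nonterminals (Y1, Y2, …): affected rules were S → X1 L L.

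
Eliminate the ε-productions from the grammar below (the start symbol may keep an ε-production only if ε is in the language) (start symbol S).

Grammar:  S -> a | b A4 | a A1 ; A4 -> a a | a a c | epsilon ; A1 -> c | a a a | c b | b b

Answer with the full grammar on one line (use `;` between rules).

Nullable nonterminals: {A4}.
ε ∉ L(G), so no ε-production is kept.
Expand every rule over subsets of its nullable positions: S → b A4 gives b A4 | b.

S -> a | b A4 | b | a A1; A4 -> a a | a a c; A1 -> c | a a a | c b | b b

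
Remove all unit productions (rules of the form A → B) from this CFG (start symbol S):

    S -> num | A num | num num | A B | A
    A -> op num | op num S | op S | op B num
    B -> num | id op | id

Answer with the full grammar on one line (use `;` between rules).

S -> num | A num | num num | A B | op num | op num S | op S | op B num; A -> op num | op num S | op S | op B num; B -> num | id op | id

Unit pairs: S ⇒* {A}.
For every A with A ⇒* B via unit rules, add B's non-unit alternatives to A; then delete every rule of the form X → Y.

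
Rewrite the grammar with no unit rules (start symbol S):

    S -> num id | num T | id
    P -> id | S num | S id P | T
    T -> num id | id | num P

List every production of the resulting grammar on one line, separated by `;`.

S -> num id | num T | id; P -> id | S num | S id P | num id | num P; T -> num id | id | num P

Unit pairs: P ⇒* {T}.
For each unit pair (A, B), copy every non-unit production of B to A, then drop all unit productions.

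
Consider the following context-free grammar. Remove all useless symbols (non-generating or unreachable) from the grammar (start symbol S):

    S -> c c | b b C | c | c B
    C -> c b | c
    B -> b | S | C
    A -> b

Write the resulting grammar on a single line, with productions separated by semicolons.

S -> c c | b b C | c | c B; C -> c b | c; B -> b | S | C

Generating nonterminals: {A, B, C, S}.
Reachable from S after that: {B, C, S}.
Removed useless symbols: {A} and every production mentioning them.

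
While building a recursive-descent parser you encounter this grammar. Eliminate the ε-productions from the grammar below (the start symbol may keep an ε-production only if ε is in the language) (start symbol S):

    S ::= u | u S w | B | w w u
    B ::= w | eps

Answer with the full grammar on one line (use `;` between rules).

The nullable symbols are {B, S}.
ε ∈ L(G) since S is nullable, so keep S → ε.
Expand every rule over subsets of its nullable positions: S → u S w gives u S w | u w.

S ::= u | u S w | u w | B | w w u | eps; B ::= w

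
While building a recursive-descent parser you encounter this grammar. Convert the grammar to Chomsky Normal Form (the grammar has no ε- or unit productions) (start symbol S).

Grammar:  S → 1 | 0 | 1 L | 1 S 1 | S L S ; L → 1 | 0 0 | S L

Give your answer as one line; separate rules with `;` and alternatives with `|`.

S → 1 | 0 | X1 L | X1 Y1 | S Y2; L → 1 | X2 X2 | S L; X1 → 1; X2 → 0; Y1 → S X1; Y2 → L S

Introduce a nonterminal for each terminal appearing in a rule of length ≥ 2: X1 → 1, X2 → 0.
Binarize each right-hand side of length ≥ 3 by chaining fresh nonterminals (Y1, Y2, …): affected rules were S → X1 S X1; S → S L S.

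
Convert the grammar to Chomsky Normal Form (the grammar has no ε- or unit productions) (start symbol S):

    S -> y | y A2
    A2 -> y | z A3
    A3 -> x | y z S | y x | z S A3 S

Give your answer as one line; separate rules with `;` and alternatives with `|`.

Introduce a nonterminal for each terminal appearing in a rule of length ≥ 2: X1 → y, X2 → z, X3 → x.
Binarize each right-hand side of length ≥ 3 by chaining fresh nonterminals (Y1, Y2, …): affected rules were A3 → X1 X2 S; A3 → X2 S A3 S.

S -> y | X1 A2; A2 -> y | X2 A3; A3 -> x | X1 Y1 | X1 X3 | X2 Y2; X1 -> y; X2 -> z; X3 -> x; Y1 -> X2 S; Y2 -> S Y3; Y3 -> A3 S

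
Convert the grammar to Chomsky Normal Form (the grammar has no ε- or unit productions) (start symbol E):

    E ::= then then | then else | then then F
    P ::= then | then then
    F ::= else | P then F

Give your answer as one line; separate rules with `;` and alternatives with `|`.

E ::= X1 X1 | X1 X2 | X1 Y1; P ::= then | X1 X1; F ::= else | P Y2; X1 ::= then; X2 ::= else; Y1 ::= X1 F; Y2 ::= X1 F

Introduce a nonterminal for each terminal appearing in a rule of length ≥ 2: X1 → then, X2 → else.
Binarize each right-hand side of length ≥ 3 by chaining fresh nonterminals (Y1, Y2, …): affected rules were E → X1 X1 F; F → P X1 F.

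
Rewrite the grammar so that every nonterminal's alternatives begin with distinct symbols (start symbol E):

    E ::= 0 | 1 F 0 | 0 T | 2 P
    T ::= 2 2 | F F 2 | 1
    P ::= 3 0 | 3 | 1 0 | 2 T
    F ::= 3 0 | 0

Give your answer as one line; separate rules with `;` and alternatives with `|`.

E ::= 1 F 0 | 2 P | 0 E'; T ::= 2 2 | F F 2 | 1; P ::= 1 0 | 2 T | 3 P'; F ::= 3 0 | 0; E' ::= ε | T; P' ::= 0 | ε

E has alternatives sharing prefix '0': factor to E → 0 E' with E' → ε | T.
P has alternatives sharing prefix '3': factor to P → 3 P' with P' → 0 | ε.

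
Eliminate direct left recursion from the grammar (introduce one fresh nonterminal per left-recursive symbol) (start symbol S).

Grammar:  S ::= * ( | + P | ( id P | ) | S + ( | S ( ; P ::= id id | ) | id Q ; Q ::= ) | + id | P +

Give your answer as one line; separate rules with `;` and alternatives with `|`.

S is directly left-recursive.
For S: α = {+ (, (}, β = {* (, + P, ( id P, )}. Rewrite as S → β S' and S' → α S' | ε.

S ::= * ( S' | + P S' | ( id P S' | ) S'; P ::= id id | ) | id Q; Q ::= ) | + id | P +; S' ::= + ( S' | ( S' | ε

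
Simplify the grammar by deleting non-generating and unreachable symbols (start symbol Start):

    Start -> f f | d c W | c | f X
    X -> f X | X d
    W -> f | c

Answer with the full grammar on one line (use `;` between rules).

Start -> f f | d c W | c; W -> f | c

Generating nonterminals: {Start, W}.
Reachable from Start after that: {Start, W}.
Removed useless symbols: {X} and every production mentioning them.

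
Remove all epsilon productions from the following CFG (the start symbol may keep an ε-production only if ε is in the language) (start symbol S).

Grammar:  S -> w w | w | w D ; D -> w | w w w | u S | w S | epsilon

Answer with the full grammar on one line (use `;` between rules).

S -> w w | w | w D; D -> w | w w w | u S | w S

Nullable set = {D}.
ε ∉ L(G), so no ε-production is kept.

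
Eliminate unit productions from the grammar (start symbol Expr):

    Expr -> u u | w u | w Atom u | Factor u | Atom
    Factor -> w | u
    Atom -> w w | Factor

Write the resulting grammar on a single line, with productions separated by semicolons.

Expr -> w w | w | u | u u | w u | w Atom u | Factor u; Factor -> w | u; Atom -> w w | w | u

Unit pairs: Atom ⇒* {Factor}; Expr ⇒* {Atom, Factor}.
For each unit pair (A, B), copy every non-unit production of B to A, then drop all unit productions.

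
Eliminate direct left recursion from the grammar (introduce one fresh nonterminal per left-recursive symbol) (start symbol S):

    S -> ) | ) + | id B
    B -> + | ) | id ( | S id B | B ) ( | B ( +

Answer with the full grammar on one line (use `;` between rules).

S -> ) | ) + | id B; B -> + B' | ) B' | id ( B' | S id B B'; B' -> ) ( B' | ( + B' | ε

Left recursion appears on B.
For B: α = {) (, ( +}, β = {+, ), id (, S id B}. Rewrite as B → β B' and B' → α B' | ε.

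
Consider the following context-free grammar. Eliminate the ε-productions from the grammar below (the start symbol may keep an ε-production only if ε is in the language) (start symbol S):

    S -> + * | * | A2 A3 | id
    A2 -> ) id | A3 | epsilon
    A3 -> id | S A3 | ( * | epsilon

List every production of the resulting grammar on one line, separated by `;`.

S -> + * | * | A2 A3 | A2 | A3 | id | ε; A2 -> ) id | A3; A3 -> id | S A3 | S | ( *

Nullable nonterminals: {A2, A3, S}.
ε ∈ L(G) since S is nullable, so keep S → ε.
For each production, add variants omitting each subset of nullable occurrences: S → A2 A3 gives A2 A3 | A2 | A3. A3 → S A3 gives S A3 | S.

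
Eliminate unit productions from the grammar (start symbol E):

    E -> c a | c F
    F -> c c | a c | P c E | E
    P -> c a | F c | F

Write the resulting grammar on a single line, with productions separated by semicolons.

E -> c a | c F; F -> c a | c F | c c | a c | P c E; P -> c a | c F | c c | a c | P c E | F c

Unit pairs: F ⇒* {E}; P ⇒* {E, F}.
For each unit pair (A, B), copy every non-unit production of B to A, then drop all unit productions.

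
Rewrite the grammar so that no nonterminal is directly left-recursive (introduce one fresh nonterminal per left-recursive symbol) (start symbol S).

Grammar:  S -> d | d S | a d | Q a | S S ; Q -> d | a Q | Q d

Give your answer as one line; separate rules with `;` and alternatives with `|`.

Directly left-recursive nonterminals: S, Q.
For S: α = {S}, β = {d, d S, a d, Q a}. Rewrite as S → β S' and S' → α S' | ε.
For Q: α = {d}, β = {d, a Q}. Rewrite as Q → β Q' and Q' → α Q' | ε.

S -> d S' | d S S' | a d S' | Q a S'; Q -> d Q' | a Q Q'; S' -> S S' | ε; Q' -> d Q' | ε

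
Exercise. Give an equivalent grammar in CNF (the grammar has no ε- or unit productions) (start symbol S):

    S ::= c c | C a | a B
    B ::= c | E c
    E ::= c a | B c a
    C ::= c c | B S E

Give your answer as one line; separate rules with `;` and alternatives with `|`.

S ::= X1 X1 | C X2 | X2 B; B ::= c | E X1; E ::= X1 X2 | B Y1; C ::= X1 X1 | B Y2; X1 ::= c; X2 ::= a; Y1 ::= X1 X2; Y2 ::= S E

Introduce a nonterminal for each terminal appearing in a rule of length ≥ 2: X1 → c, X2 → a.
Binarize each right-hand side of length ≥ 3 by chaining fresh nonterminals (Y1, Y2, …): affected rules were E → B X1 X2; C → B S E.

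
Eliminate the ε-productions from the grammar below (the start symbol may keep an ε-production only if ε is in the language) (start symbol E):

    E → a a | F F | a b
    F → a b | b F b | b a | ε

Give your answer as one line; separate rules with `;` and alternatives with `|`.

The nullable symbols are {E, F}.
ε ∈ L(G) since E is nullable, so keep E → ε.
For each production, add variants omitting each subset of nullable occurrences: E → F F gives F F | F. F → b F b gives b F b | b b.

E → a a | F F | F | a b | ε; F → a b | b F b | b b | b a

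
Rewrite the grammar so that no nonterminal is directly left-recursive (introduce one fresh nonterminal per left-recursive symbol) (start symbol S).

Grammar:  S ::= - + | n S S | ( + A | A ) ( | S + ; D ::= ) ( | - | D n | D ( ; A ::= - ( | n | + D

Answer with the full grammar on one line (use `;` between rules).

S, D are directly left-recursive.
For S: α = {+}, β = {- +, n S S, ( + A, A ) (}. Rewrite as S → β S' and S' → α S' | ε.
For D: α = {n, (}, β = {) (, -}. Rewrite as D → β D' and D' → α D' | ε.

S ::= - + S' | n S S S' | ( + A S' | A ) ( S'; D ::= ) ( D' | - D'; A ::= - ( | n | + D; S' ::= + S' | ε; D' ::= n D' | ( D' | ε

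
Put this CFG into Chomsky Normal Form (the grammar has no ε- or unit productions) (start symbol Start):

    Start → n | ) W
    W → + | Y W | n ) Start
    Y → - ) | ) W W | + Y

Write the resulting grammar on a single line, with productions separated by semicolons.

Introduce a nonterminal for each terminal appearing in a rule of length ≥ 2: X1 → ), X2 → n, X3 → -, X4 → +.
Binarize each right-hand side of length ≥ 3 by chaining fresh nonterminals (Y1, Y2, …): affected rules were W → X2 X1 Start; Y → X1 W W.

Start → n | X1 W; W → + | Y W | X2 Y1; Y → X3 X1 | X1 Y2 | X4 Y; X1 → ); X2 → n; X3 → -; X4 → +; Y1 → X1 Start; Y2 → W W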